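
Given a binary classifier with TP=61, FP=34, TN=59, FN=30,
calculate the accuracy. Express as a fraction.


Accuracy = (TP + TN) / (TP + TN + FP + FN) = (61 + 59) / 184 = 15/23.

15/23


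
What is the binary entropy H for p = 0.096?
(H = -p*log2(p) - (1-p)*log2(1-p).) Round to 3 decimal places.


H = -0.096*log2(0.096) - 0.904*log2(0.904) = 0.456.

0.456


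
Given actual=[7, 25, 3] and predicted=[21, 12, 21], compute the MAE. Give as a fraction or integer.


MAE = (1/3) * (|7-21|=14 + |25-12|=13 + |3-21|=18). Sum = 45. MAE = 15.

15


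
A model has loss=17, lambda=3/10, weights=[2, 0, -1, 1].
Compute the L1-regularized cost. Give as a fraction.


L1 norm = sum(|w|) = 4. J = 17 + 3/10 * 4 = 91/5.

91/5


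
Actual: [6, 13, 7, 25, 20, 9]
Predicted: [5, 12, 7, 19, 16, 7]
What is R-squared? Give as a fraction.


Mean(y) = 40/3. SS_res = 58. SS_tot = 880/3. R^2 = 1 - 58/(880/3) = 353/440.

353/440


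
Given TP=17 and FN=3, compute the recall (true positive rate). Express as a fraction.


Recall = TP / (TP + FN) = 17 / 20 = 17/20.

17/20


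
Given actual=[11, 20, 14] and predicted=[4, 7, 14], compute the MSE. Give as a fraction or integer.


MSE = (1/3) * ((11-4)^2=49 + (20-7)^2=169 + (14-14)^2=0). Sum = 218. MSE = 218/3.

218/3


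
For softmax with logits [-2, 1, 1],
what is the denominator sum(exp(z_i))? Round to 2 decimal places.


Denom = e^-2=0.1353 + e^1=2.7183 + e^1=2.7183. Sum = 5.5719, which rounds to 5.57.

5.57


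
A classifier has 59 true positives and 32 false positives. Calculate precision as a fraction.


Precision = TP / (TP + FP) = 59 / 91 = 59/91.

59/91


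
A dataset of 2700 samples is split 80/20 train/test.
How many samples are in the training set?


Test set = 2700 * 20% = 540. Training set = 2700 - 540 = 2160.

2160


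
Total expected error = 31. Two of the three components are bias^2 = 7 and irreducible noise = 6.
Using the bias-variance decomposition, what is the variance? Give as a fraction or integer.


Total error = bias^2 + variance + irreducible noise. So variance = 31 - 7 - 6 = 18.

18


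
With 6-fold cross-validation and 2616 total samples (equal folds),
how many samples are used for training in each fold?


Each validation fold has 2616/6 = 436 samples. Training set = 2616 - 436 = 2180.

2180


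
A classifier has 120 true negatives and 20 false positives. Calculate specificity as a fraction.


Specificity = TN / (TN + FP) = 120 / 140 = 6/7.

6/7


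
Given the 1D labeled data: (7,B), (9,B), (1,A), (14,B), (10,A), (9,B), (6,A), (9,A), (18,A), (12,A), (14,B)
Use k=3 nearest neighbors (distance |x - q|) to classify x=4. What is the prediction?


Distances: |7-4|=3, |9-4|=5, |1-4|=3, |14-4|=10, |10-4|=6, |9-4|=5, |6-4|=2, |9-4|=5, |18-4|=14, |12-4|=8, |14-4|=10. 3 nearest: (6,A), (1,A), (7,B). Counts: {'A': 2, 'B': 1}. Majority class: A.

A


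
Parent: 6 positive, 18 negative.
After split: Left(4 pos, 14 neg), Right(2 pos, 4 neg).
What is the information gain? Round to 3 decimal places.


H(parent) = 0.8113. H(left) = 0.7642, H(right) = 0.9183. Weighted = (18/24)*0.7642 + (6/24)*0.9183 = 0.8027. IG = 0.8113 - 0.8027 = 0.0086, which rounds to 0.009.

0.009


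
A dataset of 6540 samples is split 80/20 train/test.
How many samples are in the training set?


Test set = 6540 * 20% = 1308. Training set = 6540 - 1308 = 5232.

5232


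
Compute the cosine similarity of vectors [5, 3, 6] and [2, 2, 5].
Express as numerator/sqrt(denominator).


dot = 46. |a|^2 = 70, |b|^2 = 33. cos = 46/sqrt(2310).

46/sqrt(2310)


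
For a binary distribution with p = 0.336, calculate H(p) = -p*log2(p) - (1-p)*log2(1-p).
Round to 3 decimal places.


H = -0.336*log2(0.336) - 0.664*log2(0.664) = 0.921.

0.921


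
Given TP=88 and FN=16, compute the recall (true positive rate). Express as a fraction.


Recall = TP / (TP + FN) = 88 / 104 = 11/13.

11/13


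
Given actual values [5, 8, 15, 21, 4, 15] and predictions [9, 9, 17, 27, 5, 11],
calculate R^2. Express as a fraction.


Mean(y) = 34/3. SS_res = 74. SS_tot = 676/3. R^2 = 1 - 74/(676/3) = 227/338.

227/338


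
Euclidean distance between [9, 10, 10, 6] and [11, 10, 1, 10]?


d = sqrt(sum of squared differences). (9-11)^2=4, (10-10)^2=0, (10-1)^2=81, (6-10)^2=16. Sum = 101.

sqrt(101)


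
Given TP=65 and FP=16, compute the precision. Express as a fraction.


Precision = TP / (TP + FP) = 65 / 81 = 65/81.

65/81


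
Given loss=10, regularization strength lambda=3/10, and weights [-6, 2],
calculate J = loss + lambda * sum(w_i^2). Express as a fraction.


L2 sq norm = sum(w^2) = 40. J = 10 + 3/10 * 40 = 22.

22


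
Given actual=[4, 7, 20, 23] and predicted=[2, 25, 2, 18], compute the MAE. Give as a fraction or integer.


MAE = (1/4) * (|4-2|=2 + |7-25|=18 + |20-2|=18 + |23-18|=5). Sum = 43. MAE = 43/4.

43/4


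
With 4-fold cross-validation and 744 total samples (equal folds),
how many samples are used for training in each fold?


Each validation fold has 744/4 = 186 samples. Training set = 744 - 186 = 558.

558


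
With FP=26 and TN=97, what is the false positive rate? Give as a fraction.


FPR = FP / (FP + TN) = 26 / 123 = 26/123.

26/123


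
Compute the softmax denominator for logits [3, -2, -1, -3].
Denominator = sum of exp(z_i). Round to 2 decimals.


Denom = e^3=20.0855 + e^-2=0.1353 + e^-1=0.3679 + e^-3=0.0498. Sum = 20.6385, which rounds to 20.64.

20.64


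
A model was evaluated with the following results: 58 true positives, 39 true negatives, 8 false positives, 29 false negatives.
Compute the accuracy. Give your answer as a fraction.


Accuracy = (TP + TN) / (TP + TN + FP + FN) = (58 + 39) / 134 = 97/134.

97/134


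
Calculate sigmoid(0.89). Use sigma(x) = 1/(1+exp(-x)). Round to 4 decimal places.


sigma(0.89) = 1/(1+e^(-0.89)) = 1/(1+0.410656) = 1/1.410656 = 0.7089.

0.7089


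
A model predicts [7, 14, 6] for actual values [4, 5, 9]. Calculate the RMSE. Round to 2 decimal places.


MSE = 33.0000. RMSE = sqrt(33.0000) = 5.74.

5.74


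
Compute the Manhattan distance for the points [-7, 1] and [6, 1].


d = sum of absolute differences: |-7-6|=13 + |1-1|=0 = 13.

13


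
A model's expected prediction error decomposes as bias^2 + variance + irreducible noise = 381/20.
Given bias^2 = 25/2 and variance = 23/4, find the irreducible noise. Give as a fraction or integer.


Total error = bias^2 + variance + irreducible noise. So irreducible noise = 381/20 - 25/2 - 23/4 = 4/5.

4/5


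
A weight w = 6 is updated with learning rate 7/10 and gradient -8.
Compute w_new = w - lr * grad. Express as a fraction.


w_new = 6 - 7/10 * -8 = 6 - -28/5 = 58/5.

58/5


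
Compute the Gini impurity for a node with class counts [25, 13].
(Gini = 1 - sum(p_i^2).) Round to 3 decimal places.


Total = 38. Proportions: 25/38, 13/38. sum(p_i^2) = 0.5499. Gini = 1 - 0.5499 = 0.4501, which rounds to 0.450.

0.450


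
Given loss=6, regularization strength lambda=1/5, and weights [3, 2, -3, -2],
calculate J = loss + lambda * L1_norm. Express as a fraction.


L1 norm = sum(|w|) = 10. J = 6 + 1/5 * 10 = 8.

8


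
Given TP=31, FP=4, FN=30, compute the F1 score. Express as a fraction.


Precision = 31/35 = 31/35. Recall = 31/61 = 31/61. F1 = 2*P*R/(P+R) = 31/48.

31/48


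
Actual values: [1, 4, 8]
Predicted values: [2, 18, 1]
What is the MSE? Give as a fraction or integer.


MSE = (1/3) * ((1-2)^2=1 + (4-18)^2=196 + (8-1)^2=49). Sum = 246. MSE = 82.

82


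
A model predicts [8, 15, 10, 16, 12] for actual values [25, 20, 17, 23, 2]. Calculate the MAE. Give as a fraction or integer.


MAE = (1/5) * (|25-8|=17 + |20-15|=5 + |17-10|=7 + |23-16|=7 + |2-12|=10). Sum = 46. MAE = 46/5.

46/5


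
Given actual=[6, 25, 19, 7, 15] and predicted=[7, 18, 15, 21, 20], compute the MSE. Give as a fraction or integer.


MSE = (1/5) * ((6-7)^2=1 + (25-18)^2=49 + (19-15)^2=16 + (7-21)^2=196 + (15-20)^2=25). Sum = 287. MSE = 287/5.

287/5


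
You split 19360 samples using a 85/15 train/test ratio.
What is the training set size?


Test set = 19360 * 15% = 2904. Training set = 19360 - 2904 = 16456.

16456


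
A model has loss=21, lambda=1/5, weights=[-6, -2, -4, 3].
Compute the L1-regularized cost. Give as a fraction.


L1 norm = sum(|w|) = 15. J = 21 + 1/5 * 15 = 24.

24


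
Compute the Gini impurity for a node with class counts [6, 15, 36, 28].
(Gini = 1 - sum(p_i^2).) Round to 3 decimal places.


Total = 85. Proportions: 6/85, 15/85, 36/85, 28/85. sum(p_i^2) = 0.3240. Gini = 1 - 0.3240 = 0.6760, which rounds to 0.676.

0.676


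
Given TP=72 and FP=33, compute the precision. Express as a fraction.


Precision = TP / (TP + FP) = 72 / 105 = 24/35.

24/35


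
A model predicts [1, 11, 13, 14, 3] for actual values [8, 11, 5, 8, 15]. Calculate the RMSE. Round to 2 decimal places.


MSE = 58.6000. RMSE = sqrt(58.6000) = 7.66.

7.66


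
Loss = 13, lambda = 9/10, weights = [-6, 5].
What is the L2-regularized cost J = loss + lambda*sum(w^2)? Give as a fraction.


L2 sq norm = sum(w^2) = 61. J = 13 + 9/10 * 61 = 679/10.

679/10


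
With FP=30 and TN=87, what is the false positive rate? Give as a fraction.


FPR = FP / (FP + TN) = 30 / 117 = 10/39.

10/39


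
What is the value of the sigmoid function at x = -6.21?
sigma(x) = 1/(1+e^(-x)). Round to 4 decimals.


sigma(-6.21) = 1/(1+e^(6.21)) = 1/(1+497.701251) = 1/498.701251 = 0.0020.

0.0020


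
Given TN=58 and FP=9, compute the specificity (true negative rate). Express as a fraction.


Specificity = TN / (TN + FP) = 58 / 67 = 58/67.

58/67


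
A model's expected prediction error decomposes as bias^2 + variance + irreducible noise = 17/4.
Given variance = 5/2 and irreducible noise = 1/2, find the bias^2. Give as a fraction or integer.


Total error = bias^2 + variance + irreducible noise. So bias^2 = 17/4 - 5/2 - 1/2 = 5/4.

5/4


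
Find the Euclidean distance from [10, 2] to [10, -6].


d = sqrt(sum of squared differences). (10-10)^2=0, (2--6)^2=64. Sum = 64.

8


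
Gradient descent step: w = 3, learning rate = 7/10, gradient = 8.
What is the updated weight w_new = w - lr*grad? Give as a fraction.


w_new = 3 - 7/10 * 8 = 3 - 28/5 = -13/5.

-13/5


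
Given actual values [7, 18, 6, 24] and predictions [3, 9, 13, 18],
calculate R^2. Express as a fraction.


Mean(y) = 55/4. SS_res = 182. SS_tot = 915/4. R^2 = 1 - 182/(915/4) = 187/915.

187/915


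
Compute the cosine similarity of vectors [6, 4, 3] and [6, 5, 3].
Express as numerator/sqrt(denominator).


dot = 65. |a|^2 = 61, |b|^2 = 70. cos = 65/sqrt(4270).

65/sqrt(4270)


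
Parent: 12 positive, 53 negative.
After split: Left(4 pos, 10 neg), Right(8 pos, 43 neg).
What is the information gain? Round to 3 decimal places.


H(parent) = 0.6901. H(left) = 0.8631, H(right) = 0.6268. Weighted = (14/65)*0.8631 + (51/65)*0.6268 = 0.6777. IG = 0.6901 - 0.6777 = 0.0124, which rounds to 0.012.

0.012


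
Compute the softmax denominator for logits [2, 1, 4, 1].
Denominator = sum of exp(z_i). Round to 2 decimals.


Denom = e^2=7.3891 + e^1=2.7183 + e^4=54.5982 + e^1=2.7183. Sum = 67.4239, which rounds to 67.42.

67.42


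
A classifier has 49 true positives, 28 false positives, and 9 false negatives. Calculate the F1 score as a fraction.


Precision = 49/77 = 7/11. Recall = 49/58 = 49/58. F1 = 2*P*R/(P+R) = 98/135.

98/135


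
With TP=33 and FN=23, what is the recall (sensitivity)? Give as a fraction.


Recall = TP / (TP + FN) = 33 / 56 = 33/56.

33/56


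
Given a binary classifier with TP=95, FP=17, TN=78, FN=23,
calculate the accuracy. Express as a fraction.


Accuracy = (TP + TN) / (TP + TN + FP + FN) = (95 + 78) / 213 = 173/213.

173/213


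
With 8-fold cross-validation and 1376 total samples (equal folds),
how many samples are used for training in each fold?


Each validation fold has 1376/8 = 172 samples. Training set = 1376 - 172 = 1204.

1204


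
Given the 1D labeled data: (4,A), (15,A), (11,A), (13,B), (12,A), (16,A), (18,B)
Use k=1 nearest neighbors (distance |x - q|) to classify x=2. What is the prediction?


Distances: |4-2|=2, |15-2|=13, |11-2|=9, |13-2|=11, |12-2|=10, |16-2|=14, |18-2|=16. 1 nearest: (4,A). Counts: {'A': 1}. Majority class: A.

A


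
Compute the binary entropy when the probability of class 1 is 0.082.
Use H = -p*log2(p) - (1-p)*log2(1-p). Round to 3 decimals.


H = -0.082*log2(0.082) - 0.918*log2(0.918) = 0.409.

0.409


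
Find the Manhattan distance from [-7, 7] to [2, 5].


d = sum of absolute differences: |-7-2|=9 + |7-5|=2 = 11.

11


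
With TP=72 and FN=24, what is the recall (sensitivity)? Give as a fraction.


Recall = TP / (TP + FN) = 72 / 96 = 3/4.

3/4


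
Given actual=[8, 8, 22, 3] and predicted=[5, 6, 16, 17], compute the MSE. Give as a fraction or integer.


MSE = (1/4) * ((8-5)^2=9 + (8-6)^2=4 + (22-16)^2=36 + (3-17)^2=196). Sum = 245. MSE = 245/4.

245/4


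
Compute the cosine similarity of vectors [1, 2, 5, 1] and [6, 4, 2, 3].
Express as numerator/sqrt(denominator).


dot = 27. |a|^2 = 31, |b|^2 = 65. cos = 27/sqrt(2015).

27/sqrt(2015)


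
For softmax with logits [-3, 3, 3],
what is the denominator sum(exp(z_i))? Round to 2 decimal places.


Denom = e^-3=0.0498 + e^3=20.0855 + e^3=20.0855. Sum = 40.2208, which rounds to 40.22.

40.22


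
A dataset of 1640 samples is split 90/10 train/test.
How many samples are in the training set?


Test set = 1640 * 10% = 164. Training set = 1640 - 164 = 1476.

1476


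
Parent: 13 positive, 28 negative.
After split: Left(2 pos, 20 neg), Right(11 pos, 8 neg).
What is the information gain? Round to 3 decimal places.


H(parent) = 0.9012. H(left) = 0.4395, H(right) = 0.9819. Weighted = (22/41)*0.4395 + (19/41)*0.9819 = 0.6909. IG = 0.9012 - 0.6909 = 0.2103, which rounds to 0.210.

0.210


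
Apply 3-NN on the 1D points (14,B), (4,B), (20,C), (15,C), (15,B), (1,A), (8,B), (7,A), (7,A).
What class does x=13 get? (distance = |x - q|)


Distances: |14-13|=1, |4-13|=9, |20-13|=7, |15-13|=2, |15-13|=2, |1-13|=12, |8-13|=5, |7-13|=6, |7-13|=6. 3 nearest: (14,B), (15,B), (15,C). Counts: {'B': 2, 'C': 1}. Majority class: B.

B


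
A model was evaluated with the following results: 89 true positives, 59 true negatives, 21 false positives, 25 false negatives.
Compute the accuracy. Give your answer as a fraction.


Accuracy = (TP + TN) / (TP + TN + FP + FN) = (89 + 59) / 194 = 74/97.

74/97


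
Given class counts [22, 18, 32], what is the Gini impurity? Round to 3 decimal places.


Total = 72. Proportions: 22/72, 18/72, 32/72. sum(p_i^2) = 0.3534. Gini = 1 - 0.3534 = 0.6466, which rounds to 0.647.

0.647


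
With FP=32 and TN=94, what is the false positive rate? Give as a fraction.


FPR = FP / (FP + TN) = 32 / 126 = 16/63.

16/63


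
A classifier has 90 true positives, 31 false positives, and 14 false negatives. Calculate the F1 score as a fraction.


Precision = 90/121 = 90/121. Recall = 90/104 = 45/52. F1 = 2*P*R/(P+R) = 4/5.

4/5


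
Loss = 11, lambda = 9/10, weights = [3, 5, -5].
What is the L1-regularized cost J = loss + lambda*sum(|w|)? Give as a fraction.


L1 norm = sum(|w|) = 13. J = 11 + 9/10 * 13 = 227/10.

227/10


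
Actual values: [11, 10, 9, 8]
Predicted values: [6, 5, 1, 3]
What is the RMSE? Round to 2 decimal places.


MSE = 34.7500. RMSE = sqrt(34.7500) = 5.89.

5.89


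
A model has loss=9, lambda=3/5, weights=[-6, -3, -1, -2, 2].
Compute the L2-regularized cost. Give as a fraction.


L2 sq norm = sum(w^2) = 54. J = 9 + 3/5 * 54 = 207/5.

207/5


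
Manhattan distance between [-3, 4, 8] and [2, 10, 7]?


d = sum of absolute differences: |-3-2|=5 + |4-10|=6 + |8-7|=1 = 12.

12


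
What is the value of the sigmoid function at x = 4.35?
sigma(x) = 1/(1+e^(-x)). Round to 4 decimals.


sigma(4.35) = 1/(1+e^(-4.35)) = 1/(1+0.012907) = 1/1.012907 = 0.9873.

0.9873


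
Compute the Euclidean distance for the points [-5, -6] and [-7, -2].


d = sqrt(sum of squared differences). (-5--7)^2=4, (-6--2)^2=16. Sum = 20.

sqrt(20)


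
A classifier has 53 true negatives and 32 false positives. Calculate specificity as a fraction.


Specificity = TN / (TN + FP) = 53 / 85 = 53/85.

53/85


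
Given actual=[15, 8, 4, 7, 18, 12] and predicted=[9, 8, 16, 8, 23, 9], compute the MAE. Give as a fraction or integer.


MAE = (1/6) * (|15-9|=6 + |8-8|=0 + |4-16|=12 + |7-8|=1 + |18-23|=5 + |12-9|=3). Sum = 27. MAE = 9/2.

9/2


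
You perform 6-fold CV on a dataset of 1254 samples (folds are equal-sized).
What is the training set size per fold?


Each validation fold has 1254/6 = 209 samples. Training set = 1254 - 209 = 1045.

1045


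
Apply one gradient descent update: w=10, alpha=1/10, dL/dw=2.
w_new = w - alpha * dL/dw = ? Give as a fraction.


w_new = 10 - 1/10 * 2 = 10 - 1/5 = 49/5.

49/5


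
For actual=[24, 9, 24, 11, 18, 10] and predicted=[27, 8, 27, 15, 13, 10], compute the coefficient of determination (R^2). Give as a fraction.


Mean(y) = 16. SS_res = 60. SS_tot = 242. R^2 = 1 - 60/(242) = 91/121.

91/121


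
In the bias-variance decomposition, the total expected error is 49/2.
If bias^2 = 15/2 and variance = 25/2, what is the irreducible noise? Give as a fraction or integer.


Total error = bias^2 + variance + irreducible noise. So irreducible noise = 49/2 - 15/2 - 25/2 = 9/2.

9/2


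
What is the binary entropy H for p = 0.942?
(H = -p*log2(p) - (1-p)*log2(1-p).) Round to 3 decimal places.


H = -0.942*log2(0.942) - 0.058*log2(0.058) = 0.319.

0.319


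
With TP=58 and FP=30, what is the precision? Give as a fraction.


Precision = TP / (TP + FP) = 58 / 88 = 29/44.

29/44


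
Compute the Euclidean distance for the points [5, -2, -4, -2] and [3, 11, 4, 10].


d = sqrt(sum of squared differences). (5-3)^2=4, (-2-11)^2=169, (-4-4)^2=64, (-2-10)^2=144. Sum = 381.

sqrt(381)


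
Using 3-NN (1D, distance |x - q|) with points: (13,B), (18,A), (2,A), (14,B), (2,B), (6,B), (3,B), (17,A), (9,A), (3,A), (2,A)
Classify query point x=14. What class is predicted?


Distances: |13-14|=1, |18-14|=4, |2-14|=12, |14-14|=0, |2-14|=12, |6-14|=8, |3-14|=11, |17-14|=3, |9-14|=5, |3-14|=11, |2-14|=12. 3 nearest: (14,B), (13,B), (17,A). Counts: {'B': 2, 'A': 1}. Majority class: B.

B


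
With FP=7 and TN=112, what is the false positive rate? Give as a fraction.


FPR = FP / (FP + TN) = 7 / 119 = 1/17.

1/17


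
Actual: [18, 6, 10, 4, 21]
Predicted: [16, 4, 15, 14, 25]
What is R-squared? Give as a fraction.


Mean(y) = 59/5. SS_res = 149. SS_tot = 1104/5. R^2 = 1 - 149/(1104/5) = 359/1104.

359/1104


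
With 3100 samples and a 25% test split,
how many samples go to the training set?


Test set = 3100 * 25% = 775. Training set = 3100 - 775 = 2325.

2325


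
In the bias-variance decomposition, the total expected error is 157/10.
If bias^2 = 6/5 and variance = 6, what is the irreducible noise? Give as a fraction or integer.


Total error = bias^2 + variance + irreducible noise. So irreducible noise = 157/10 - 6/5 - 6 = 17/2.

17/2


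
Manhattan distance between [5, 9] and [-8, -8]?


d = sum of absolute differences: |5--8|=13 + |9--8|=17 = 30.

30


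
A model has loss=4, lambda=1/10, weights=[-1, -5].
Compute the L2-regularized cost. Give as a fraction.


L2 sq norm = sum(w^2) = 26. J = 4 + 1/10 * 26 = 33/5.

33/5


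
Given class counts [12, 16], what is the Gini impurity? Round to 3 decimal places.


Total = 28. Proportions: 12/28, 16/28. sum(p_i^2) = 0.5102. Gini = 1 - 0.5102 = 0.4898, which rounds to 0.490.

0.490


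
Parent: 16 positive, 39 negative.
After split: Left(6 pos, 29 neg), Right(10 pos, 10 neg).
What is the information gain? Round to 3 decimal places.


H(parent) = 0.8699. H(left) = 0.6610, H(right) = 1.0000. Weighted = (35/55)*0.6610 + (20/55)*1.0000 = 0.7843. IG = 0.8699 - 0.7843 = 0.0856, which rounds to 0.086.

0.086


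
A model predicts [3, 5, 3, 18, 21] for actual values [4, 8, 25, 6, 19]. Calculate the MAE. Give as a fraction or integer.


MAE = (1/5) * (|4-3|=1 + |8-5|=3 + |25-3|=22 + |6-18|=12 + |19-21|=2). Sum = 40. MAE = 8.

8


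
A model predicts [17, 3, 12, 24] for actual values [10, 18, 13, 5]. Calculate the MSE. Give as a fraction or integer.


MSE = (1/4) * ((10-17)^2=49 + (18-3)^2=225 + (13-12)^2=1 + (5-24)^2=361). Sum = 636. MSE = 159.

159


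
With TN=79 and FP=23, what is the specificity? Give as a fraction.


Specificity = TN / (TN + FP) = 79 / 102 = 79/102.

79/102


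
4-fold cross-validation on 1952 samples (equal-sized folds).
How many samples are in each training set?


Each validation fold has 1952/4 = 488 samples. Training set = 1952 - 488 = 1464.

1464


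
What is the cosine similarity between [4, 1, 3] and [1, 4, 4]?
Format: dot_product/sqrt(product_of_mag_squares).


dot = 20. |a|^2 = 26, |b|^2 = 33. cos = 20/sqrt(858).

20/sqrt(858)


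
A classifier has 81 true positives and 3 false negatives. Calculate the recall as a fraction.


Recall = TP / (TP + FN) = 81 / 84 = 27/28.

27/28


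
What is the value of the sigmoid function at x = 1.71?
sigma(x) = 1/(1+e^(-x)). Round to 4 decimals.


sigma(1.71) = 1/(1+e^(-1.71)) = 1/(1+0.180866) = 1/1.180866 = 0.8468.

0.8468


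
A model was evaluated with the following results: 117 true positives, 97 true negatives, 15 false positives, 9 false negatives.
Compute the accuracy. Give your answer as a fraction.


Accuracy = (TP + TN) / (TP + TN + FP + FN) = (117 + 97) / 238 = 107/119.

107/119


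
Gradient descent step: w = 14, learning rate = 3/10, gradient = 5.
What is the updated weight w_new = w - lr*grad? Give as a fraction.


w_new = 14 - 3/10 * 5 = 14 - 3/2 = 25/2.

25/2


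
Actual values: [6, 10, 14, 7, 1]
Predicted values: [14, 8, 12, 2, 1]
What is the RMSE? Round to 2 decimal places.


MSE = 19.4000. RMSE = sqrt(19.4000) = 4.40.

4.40


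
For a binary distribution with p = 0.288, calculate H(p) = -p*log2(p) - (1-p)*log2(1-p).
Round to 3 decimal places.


H = -0.288*log2(0.288) - 0.712*log2(0.712) = 0.866.

0.866


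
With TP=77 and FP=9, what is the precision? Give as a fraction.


Precision = TP / (TP + FP) = 77 / 86 = 77/86.

77/86


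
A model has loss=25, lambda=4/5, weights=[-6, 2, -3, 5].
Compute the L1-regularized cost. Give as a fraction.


L1 norm = sum(|w|) = 16. J = 25 + 4/5 * 16 = 189/5.

189/5


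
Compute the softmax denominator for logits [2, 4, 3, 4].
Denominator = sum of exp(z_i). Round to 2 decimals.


Denom = e^2=7.3891 + e^4=54.5982 + e^3=20.0855 + e^4=54.5982. Sum = 136.6710, which rounds to 136.67.

136.67


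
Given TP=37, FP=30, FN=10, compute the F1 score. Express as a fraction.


Precision = 37/67 = 37/67. Recall = 37/47 = 37/47. F1 = 2*P*R/(P+R) = 37/57.

37/57


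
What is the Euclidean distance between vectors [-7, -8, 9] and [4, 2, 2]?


d = sqrt(sum of squared differences). (-7-4)^2=121, (-8-2)^2=100, (9-2)^2=49. Sum = 270.

sqrt(270)


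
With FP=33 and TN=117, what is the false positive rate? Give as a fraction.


FPR = FP / (FP + TN) = 33 / 150 = 11/50.

11/50


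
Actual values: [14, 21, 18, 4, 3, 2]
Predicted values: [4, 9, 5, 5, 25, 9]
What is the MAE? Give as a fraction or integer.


MAE = (1/6) * (|14-4|=10 + |21-9|=12 + |18-5|=13 + |4-5|=1 + |3-25|=22 + |2-9|=7). Sum = 65. MAE = 65/6.

65/6


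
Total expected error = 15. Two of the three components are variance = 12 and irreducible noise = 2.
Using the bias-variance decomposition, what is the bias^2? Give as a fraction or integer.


Total error = bias^2 + variance + irreducible noise. So bias^2 = 15 - 12 - 2 = 1.

1


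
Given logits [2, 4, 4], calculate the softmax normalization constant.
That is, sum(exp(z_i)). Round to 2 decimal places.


Denom = e^2=7.3891 + e^4=54.5982 + e^4=54.5982. Sum = 116.5855, which rounds to 116.59.

116.59


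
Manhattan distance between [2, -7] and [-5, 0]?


d = sum of absolute differences: |2--5|=7 + |-7-0|=7 = 14.

14


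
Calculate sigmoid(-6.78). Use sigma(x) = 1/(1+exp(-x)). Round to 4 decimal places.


sigma(-6.78) = 1/(1+e^(6.78)) = 1/(1+880.068724) = 1/881.068724 = 0.0011.

0.0011


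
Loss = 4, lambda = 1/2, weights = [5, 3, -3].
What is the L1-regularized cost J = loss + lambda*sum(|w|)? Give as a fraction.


L1 norm = sum(|w|) = 11. J = 4 + 1/2 * 11 = 19/2.

19/2


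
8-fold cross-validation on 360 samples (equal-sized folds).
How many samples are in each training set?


Each validation fold has 360/8 = 45 samples. Training set = 360 - 45 = 315.

315


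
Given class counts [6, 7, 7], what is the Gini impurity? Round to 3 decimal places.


Total = 20. Proportions: 6/20, 7/20, 7/20. sum(p_i^2) = 0.3350. Gini = 1 - 0.3350 = 0.6650, which rounds to 0.665.

0.665


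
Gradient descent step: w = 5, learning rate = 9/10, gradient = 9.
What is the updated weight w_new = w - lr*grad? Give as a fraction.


w_new = 5 - 9/10 * 9 = 5 - 81/10 = -31/10.

-31/10


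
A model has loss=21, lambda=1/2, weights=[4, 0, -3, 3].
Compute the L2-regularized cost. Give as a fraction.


L2 sq norm = sum(w^2) = 34. J = 21 + 1/2 * 34 = 38.

38


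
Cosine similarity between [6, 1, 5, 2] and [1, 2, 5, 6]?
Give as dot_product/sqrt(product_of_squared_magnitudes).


dot = 45. |a|^2 = 66, |b|^2 = 66. cos = 45/sqrt(4356).

45/sqrt(4356)


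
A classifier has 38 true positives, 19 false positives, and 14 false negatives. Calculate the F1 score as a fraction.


Precision = 38/57 = 2/3. Recall = 38/52 = 19/26. F1 = 2*P*R/(P+R) = 76/109.

76/109


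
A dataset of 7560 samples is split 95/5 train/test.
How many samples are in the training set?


Test set = 7560 * 5% = 378. Training set = 7560 - 378 = 7182.

7182


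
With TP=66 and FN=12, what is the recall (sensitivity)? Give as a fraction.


Recall = TP / (TP + FN) = 66 / 78 = 11/13.

11/13


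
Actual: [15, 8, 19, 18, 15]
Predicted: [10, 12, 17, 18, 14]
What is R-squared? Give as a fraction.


Mean(y) = 15. SS_res = 46. SS_tot = 74. R^2 = 1 - 46/(74) = 14/37.

14/37


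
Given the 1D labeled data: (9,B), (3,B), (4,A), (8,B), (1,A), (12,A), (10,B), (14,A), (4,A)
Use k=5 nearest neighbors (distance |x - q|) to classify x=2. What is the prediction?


Distances: |9-2|=7, |3-2|=1, |4-2|=2, |8-2|=6, |1-2|=1, |12-2|=10, |10-2|=8, |14-2|=12, |4-2|=2. 5 nearest: (1,A), (3,B), (4,A), (4,A), (8,B). Counts: {'A': 3, 'B': 2}. Majority class: A.

A


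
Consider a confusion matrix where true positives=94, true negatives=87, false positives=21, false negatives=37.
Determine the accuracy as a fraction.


Accuracy = (TP + TN) / (TP + TN + FP + FN) = (94 + 87) / 239 = 181/239.

181/239


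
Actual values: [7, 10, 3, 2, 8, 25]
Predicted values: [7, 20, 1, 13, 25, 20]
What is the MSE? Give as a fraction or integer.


MSE = (1/6) * ((7-7)^2=0 + (10-20)^2=100 + (3-1)^2=4 + (2-13)^2=121 + (8-25)^2=289 + (25-20)^2=25). Sum = 539. MSE = 539/6.

539/6


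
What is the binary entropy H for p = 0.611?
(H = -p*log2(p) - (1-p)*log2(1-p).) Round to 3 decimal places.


H = -0.611*log2(0.611) - 0.389*log2(0.389) = 0.964.

0.964


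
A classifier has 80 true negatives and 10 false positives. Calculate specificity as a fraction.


Specificity = TN / (TN + FP) = 80 / 90 = 8/9.

8/9


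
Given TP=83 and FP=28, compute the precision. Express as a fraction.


Precision = TP / (TP + FP) = 83 / 111 = 83/111.

83/111


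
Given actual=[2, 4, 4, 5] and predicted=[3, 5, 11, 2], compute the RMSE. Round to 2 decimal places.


MSE = 15.0000. RMSE = sqrt(15.0000) = 3.87.

3.87


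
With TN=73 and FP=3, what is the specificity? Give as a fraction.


Specificity = TN / (TN + FP) = 73 / 76 = 73/76.

73/76


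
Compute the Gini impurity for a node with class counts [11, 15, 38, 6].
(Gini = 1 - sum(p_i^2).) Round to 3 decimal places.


Total = 70. Proportions: 11/70, 15/70, 38/70, 6/70. sum(p_i^2) = 0.3727. Gini = 1 - 0.3727 = 0.6273, which rounds to 0.627.

0.627


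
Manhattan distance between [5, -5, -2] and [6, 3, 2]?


d = sum of absolute differences: |5-6|=1 + |-5-3|=8 + |-2-2|=4 = 13.

13


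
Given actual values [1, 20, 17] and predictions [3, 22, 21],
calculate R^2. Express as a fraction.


Mean(y) = 38/3. SS_res = 24. SS_tot = 626/3. R^2 = 1 - 24/(626/3) = 277/313.

277/313


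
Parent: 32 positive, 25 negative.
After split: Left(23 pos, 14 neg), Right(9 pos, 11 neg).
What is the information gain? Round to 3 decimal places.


H(parent) = 0.9891. H(left) = 0.9569, H(right) = 0.9928. Weighted = (37/57)*0.9569 + (20/57)*0.9928 = 0.9695. IG = 0.9891 - 0.9695 = 0.0196, which rounds to 0.020.

0.020


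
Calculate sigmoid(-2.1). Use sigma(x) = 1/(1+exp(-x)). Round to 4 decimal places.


sigma(-2.1) = 1/(1+e^(2.1)) = 1/(1+8.166170) = 1/9.166170 = 0.1091.

0.1091


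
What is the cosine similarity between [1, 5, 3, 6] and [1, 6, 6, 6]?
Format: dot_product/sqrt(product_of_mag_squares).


dot = 85. |a|^2 = 71, |b|^2 = 109. cos = 85/sqrt(7739).

85/sqrt(7739)


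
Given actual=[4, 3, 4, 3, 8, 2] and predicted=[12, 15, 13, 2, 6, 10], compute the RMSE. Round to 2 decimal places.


MSE = 59.6667. RMSE = sqrt(59.6667) = 7.72.

7.72


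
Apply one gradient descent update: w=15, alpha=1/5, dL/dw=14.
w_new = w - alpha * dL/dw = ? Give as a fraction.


w_new = 15 - 1/5 * 14 = 15 - 14/5 = 61/5.

61/5


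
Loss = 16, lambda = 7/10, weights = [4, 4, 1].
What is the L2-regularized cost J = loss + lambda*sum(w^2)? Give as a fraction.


L2 sq norm = sum(w^2) = 33. J = 16 + 7/10 * 33 = 391/10.

391/10


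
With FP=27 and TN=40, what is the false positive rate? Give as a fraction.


FPR = FP / (FP + TN) = 27 / 67 = 27/67.

27/67


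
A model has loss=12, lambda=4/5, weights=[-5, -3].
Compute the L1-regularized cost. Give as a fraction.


L1 norm = sum(|w|) = 8. J = 12 + 4/5 * 8 = 92/5.

92/5


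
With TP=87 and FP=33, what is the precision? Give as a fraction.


Precision = TP / (TP + FP) = 87 / 120 = 29/40.

29/40


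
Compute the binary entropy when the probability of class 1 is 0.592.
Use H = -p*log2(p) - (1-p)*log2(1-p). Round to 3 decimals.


H = -0.592*log2(0.592) - 0.408*log2(0.408) = 0.975.

0.975


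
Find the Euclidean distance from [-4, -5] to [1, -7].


d = sqrt(sum of squared differences). (-4-1)^2=25, (-5--7)^2=4. Sum = 29.

sqrt(29)


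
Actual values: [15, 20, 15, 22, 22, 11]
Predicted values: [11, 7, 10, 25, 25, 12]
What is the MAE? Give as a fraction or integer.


MAE = (1/6) * (|15-11|=4 + |20-7|=13 + |15-10|=5 + |22-25|=3 + |22-25|=3 + |11-12|=1). Sum = 29. MAE = 29/6.

29/6


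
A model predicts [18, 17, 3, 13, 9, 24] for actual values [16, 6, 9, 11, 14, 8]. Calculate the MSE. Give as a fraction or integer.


MSE = (1/6) * ((16-18)^2=4 + (6-17)^2=121 + (9-3)^2=36 + (11-13)^2=4 + (14-9)^2=25 + (8-24)^2=256). Sum = 446. MSE = 223/3.

223/3


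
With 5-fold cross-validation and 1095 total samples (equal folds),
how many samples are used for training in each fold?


Each validation fold has 1095/5 = 219 samples. Training set = 1095 - 219 = 876.

876


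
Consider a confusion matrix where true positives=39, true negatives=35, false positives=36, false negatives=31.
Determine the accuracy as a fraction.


Accuracy = (TP + TN) / (TP + TN + FP + FN) = (39 + 35) / 141 = 74/141.

74/141


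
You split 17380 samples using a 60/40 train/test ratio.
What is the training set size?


Test set = 17380 * 40% = 6952. Training set = 17380 - 6952 = 10428.

10428


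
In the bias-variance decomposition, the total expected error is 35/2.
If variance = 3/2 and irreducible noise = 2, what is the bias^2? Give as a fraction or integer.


Total error = bias^2 + variance + irreducible noise. So bias^2 = 35/2 - 3/2 - 2 = 14.

14


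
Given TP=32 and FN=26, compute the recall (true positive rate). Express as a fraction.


Recall = TP / (TP + FN) = 32 / 58 = 16/29.

16/29


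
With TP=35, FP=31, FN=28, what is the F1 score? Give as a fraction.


Precision = 35/66 = 35/66. Recall = 35/63 = 5/9. F1 = 2*P*R/(P+R) = 70/129.

70/129


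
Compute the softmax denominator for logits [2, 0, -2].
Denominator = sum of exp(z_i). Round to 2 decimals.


Denom = e^2=7.3891 + e^0=1.0000 + e^-2=0.1353. Sum = 8.5244, which rounds to 8.52.

8.52


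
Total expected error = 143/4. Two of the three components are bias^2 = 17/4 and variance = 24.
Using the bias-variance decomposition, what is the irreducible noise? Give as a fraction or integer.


Total error = bias^2 + variance + irreducible noise. So irreducible noise = 143/4 - 17/4 - 24 = 15/2.

15/2


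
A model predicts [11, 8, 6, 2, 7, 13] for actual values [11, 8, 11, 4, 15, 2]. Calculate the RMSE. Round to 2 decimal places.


MSE = 35.6667. RMSE = sqrt(35.6667) = 5.97.

5.97


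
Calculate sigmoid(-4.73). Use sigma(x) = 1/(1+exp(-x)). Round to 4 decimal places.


sigma(-4.73) = 1/(1+e^(4.73)) = 1/(1+113.295562) = 1/114.295562 = 0.0087.

0.0087


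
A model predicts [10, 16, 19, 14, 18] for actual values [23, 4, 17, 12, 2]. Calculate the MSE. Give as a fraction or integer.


MSE = (1/5) * ((23-10)^2=169 + (4-16)^2=144 + (17-19)^2=4 + (12-14)^2=4 + (2-18)^2=256). Sum = 577. MSE = 577/5.

577/5


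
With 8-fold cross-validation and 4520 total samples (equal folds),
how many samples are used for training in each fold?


Each validation fold has 4520/8 = 565 samples. Training set = 4520 - 565 = 3955.

3955


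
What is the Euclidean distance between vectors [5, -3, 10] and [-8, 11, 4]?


d = sqrt(sum of squared differences). (5--8)^2=169, (-3-11)^2=196, (10-4)^2=36. Sum = 401.

sqrt(401)


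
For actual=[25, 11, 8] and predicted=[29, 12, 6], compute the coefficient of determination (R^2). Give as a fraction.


Mean(y) = 44/3. SS_res = 21. SS_tot = 494/3. R^2 = 1 - 21/(494/3) = 431/494.

431/494


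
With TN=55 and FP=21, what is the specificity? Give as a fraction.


Specificity = TN / (TN + FP) = 55 / 76 = 55/76.

55/76


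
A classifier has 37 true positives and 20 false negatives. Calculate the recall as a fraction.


Recall = TP / (TP + FN) = 37 / 57 = 37/57.

37/57


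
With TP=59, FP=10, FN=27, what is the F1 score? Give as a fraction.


Precision = 59/69 = 59/69. Recall = 59/86 = 59/86. F1 = 2*P*R/(P+R) = 118/155.

118/155


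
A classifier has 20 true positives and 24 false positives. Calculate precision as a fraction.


Precision = TP / (TP + FP) = 20 / 44 = 5/11.

5/11


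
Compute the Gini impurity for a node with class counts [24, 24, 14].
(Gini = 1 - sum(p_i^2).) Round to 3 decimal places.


Total = 62. Proportions: 24/62, 24/62, 14/62. sum(p_i^2) = 0.3507. Gini = 1 - 0.3507 = 0.6493, which rounds to 0.649.

0.649


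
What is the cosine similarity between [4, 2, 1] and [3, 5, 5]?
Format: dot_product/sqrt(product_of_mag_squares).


dot = 27. |a|^2 = 21, |b|^2 = 59. cos = 27/sqrt(1239).

27/sqrt(1239)


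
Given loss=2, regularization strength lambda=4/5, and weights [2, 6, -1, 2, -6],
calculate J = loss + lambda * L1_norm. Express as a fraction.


L1 norm = sum(|w|) = 17. J = 2 + 4/5 * 17 = 78/5.

78/5


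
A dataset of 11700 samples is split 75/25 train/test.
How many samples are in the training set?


Test set = 11700 * 25% = 2925. Training set = 11700 - 2925 = 8775.

8775


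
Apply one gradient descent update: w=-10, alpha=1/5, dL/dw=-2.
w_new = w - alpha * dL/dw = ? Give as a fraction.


w_new = -10 - 1/5 * -2 = -10 - -2/5 = -48/5.

-48/5


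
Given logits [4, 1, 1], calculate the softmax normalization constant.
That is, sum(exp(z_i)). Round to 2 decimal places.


Denom = e^4=54.5982 + e^1=2.7183 + e^1=2.7183. Sum = 60.0348, which rounds to 60.03.

60.03


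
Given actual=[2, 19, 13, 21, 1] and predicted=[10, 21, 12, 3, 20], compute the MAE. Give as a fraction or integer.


MAE = (1/5) * (|2-10|=8 + |19-21|=2 + |13-12|=1 + |21-3|=18 + |1-20|=19). Sum = 48. MAE = 48/5.

48/5


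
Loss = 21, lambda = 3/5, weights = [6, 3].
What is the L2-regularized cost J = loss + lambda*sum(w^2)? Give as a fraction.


L2 sq norm = sum(w^2) = 45. J = 21 + 3/5 * 45 = 48.

48


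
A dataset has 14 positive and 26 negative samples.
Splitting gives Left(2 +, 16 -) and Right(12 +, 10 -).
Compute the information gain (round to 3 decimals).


H(parent) = 0.9341. H(left) = 0.5033, H(right) = 0.9940. Weighted = (18/40)*0.5033 + (22/40)*0.9940 = 0.7732. IG = 0.9341 - 0.7732 = 0.1609, which rounds to 0.161.

0.161


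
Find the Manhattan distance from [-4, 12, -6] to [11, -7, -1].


d = sum of absolute differences: |-4-11|=15 + |12--7|=19 + |-6--1|=5 = 39.

39


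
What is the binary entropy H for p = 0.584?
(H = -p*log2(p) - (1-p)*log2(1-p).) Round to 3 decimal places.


H = -0.584*log2(0.584) - 0.416*log2(0.416) = 0.980.

0.980


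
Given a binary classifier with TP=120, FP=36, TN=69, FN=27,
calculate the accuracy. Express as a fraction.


Accuracy = (TP + TN) / (TP + TN + FP + FN) = (120 + 69) / 252 = 3/4.

3/4


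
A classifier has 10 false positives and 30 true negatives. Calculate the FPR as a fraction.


FPR = FP / (FP + TN) = 10 / 40 = 1/4.

1/4


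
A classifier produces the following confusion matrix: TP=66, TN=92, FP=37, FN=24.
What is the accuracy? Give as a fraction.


Accuracy = (TP + TN) / (TP + TN + FP + FN) = (66 + 92) / 219 = 158/219.

158/219


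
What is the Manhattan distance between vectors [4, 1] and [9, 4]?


d = sum of absolute differences: |4-9|=5 + |1-4|=3 = 8.

8


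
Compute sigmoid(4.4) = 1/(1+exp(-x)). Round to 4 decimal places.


sigma(4.4) = 1/(1+e^(-4.4)) = 1/(1+0.012277) = 1/1.012277 = 0.9879.

0.9879


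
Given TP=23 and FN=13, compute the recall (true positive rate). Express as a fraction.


Recall = TP / (TP + FN) = 23 / 36 = 23/36.

23/36


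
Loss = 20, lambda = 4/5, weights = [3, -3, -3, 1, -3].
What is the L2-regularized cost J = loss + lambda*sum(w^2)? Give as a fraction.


L2 sq norm = sum(w^2) = 37. J = 20 + 4/5 * 37 = 248/5.

248/5


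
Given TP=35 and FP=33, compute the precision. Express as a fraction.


Precision = TP / (TP + FP) = 35 / 68 = 35/68.

35/68


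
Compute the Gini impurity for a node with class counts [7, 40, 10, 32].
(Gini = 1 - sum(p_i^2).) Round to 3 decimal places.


Total = 89. Proportions: 7/89, 40/89, 10/89, 32/89. sum(p_i^2) = 0.3501. Gini = 1 - 0.3501 = 0.6499, which rounds to 0.650.

0.650


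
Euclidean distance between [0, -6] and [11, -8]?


d = sqrt(sum of squared differences). (0-11)^2=121, (-6--8)^2=4. Sum = 125.

sqrt(125)


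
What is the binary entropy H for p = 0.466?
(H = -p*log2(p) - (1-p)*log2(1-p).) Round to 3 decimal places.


H = -0.466*log2(0.466) - 0.534*log2(0.534) = 0.997.

0.997


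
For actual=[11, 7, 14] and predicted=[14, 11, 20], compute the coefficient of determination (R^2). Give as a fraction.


Mean(y) = 32/3. SS_res = 61. SS_tot = 74/3. R^2 = 1 - 61/(74/3) = -109/74.

-109/74


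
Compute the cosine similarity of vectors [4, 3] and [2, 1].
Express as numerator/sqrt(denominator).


dot = 11. |a|^2 = 25, |b|^2 = 5. cos = 11/sqrt(125).

11/sqrt(125)


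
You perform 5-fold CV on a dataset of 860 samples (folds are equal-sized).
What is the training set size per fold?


Each validation fold has 860/5 = 172 samples. Training set = 860 - 172 = 688.

688
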